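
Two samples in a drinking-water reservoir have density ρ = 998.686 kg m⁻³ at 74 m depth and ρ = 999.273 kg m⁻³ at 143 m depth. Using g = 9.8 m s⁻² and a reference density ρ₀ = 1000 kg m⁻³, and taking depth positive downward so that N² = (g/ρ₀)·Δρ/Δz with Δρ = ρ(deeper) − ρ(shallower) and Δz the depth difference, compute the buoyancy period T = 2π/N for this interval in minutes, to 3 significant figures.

Δρ = 999.273 − 998.686 = 0.587 kg m⁻³ over Δz = 143 − 74 = 69 m.
N² = (9.8/1000) × (0.587/69) = 8.3371 × 10⁻⁵ s⁻².
N = √(8.3371 × 10⁻⁵) = 9.1308 × 10⁻³ rad s⁻¹, so T = 2π/N = 688.13 s = 11.469 min ≈ 11.5 min.

11.5 min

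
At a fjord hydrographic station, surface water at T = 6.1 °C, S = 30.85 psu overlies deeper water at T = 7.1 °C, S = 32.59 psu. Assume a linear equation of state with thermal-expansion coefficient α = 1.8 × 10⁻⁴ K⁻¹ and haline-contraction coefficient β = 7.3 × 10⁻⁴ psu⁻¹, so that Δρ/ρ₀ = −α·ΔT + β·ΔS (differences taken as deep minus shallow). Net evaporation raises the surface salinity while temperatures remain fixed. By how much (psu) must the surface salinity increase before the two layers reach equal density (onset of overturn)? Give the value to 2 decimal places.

1.49 psu

Neutral buoyancy requires −α(T_deep − T_surf) + β(S_deep − S_surf′) = 0.
S_surf′ = S_deep − (α/β)·ΔT = 32.59 − (1.8 × 10⁻⁴/7.3 × 10⁻⁴)·(+1.0) = 32.3434 psu.
Increase required: 32.3434 − 30.85 = 1.4934 psu.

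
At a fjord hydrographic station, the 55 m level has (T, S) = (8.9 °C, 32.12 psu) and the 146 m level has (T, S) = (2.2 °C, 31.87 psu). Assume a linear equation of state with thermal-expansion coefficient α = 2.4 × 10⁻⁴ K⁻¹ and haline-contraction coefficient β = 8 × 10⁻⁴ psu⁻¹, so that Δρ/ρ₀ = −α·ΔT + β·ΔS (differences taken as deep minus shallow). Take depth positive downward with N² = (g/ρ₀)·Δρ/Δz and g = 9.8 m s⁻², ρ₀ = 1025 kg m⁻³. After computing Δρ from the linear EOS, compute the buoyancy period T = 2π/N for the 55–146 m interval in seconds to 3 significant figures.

ΔT = -6.7 K, ΔS = -0.25 psu (deep − shallow).
Δρ/ρ₀ = −αΔT + βΔS = 1.608 × 10⁻³ − 2.00 × 10⁻⁴ = 1.408 × 10⁻³, so Δρ ≈ 1.443 kg m⁻³.
N² = (g/ρ₀)·Δρ/Δz = g·(Δρ/ρ₀)/Δz = 9.8 × 1.408 × 10⁻³ / 91 = 1.5163 × 10⁻⁴ s⁻².
N = √(1.5163 × 10⁻⁴) = 0.012314 rad s⁻¹ → T = 2π/N = 510.25 s ≈ 510 s.

510 s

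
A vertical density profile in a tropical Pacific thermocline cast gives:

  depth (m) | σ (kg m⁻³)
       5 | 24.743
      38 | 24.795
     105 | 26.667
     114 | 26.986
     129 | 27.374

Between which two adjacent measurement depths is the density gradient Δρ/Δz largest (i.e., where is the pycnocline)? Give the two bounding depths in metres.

Compute the density gradient over each adjacent pair:
  5–38 m: Δρ/Δz = 0.052/33 = 1.6 × 10⁻³ kg m⁻⁴
  38–105 m: Δρ/Δz = 1.872/67 = 0.028 kg m⁻⁴
  105–114 m: Δρ/Δz = 0.319/9 = 0.035 kg m⁻⁴
  114–129 m: Δρ/Δz = 0.388/15 = 0.026 kg m⁻⁴
The largest gradient is in the 105–114 m interval — the pycnocline.

105–114 m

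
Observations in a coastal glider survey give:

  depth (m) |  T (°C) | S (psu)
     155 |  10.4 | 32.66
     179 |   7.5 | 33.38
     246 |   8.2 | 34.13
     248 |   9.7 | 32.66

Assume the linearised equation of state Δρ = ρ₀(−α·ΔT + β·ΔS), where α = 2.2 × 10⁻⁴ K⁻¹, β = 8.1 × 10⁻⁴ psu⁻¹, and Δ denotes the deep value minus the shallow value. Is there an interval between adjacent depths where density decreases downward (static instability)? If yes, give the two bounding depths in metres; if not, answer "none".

246–248 m

Evaluate Δρ/ρ₀ = −αΔT + βΔS across each adjacent pair:
  155–179 m: −αΔT+βΔS = −(2.2 × 10⁻⁴)(-2.9)+(8.1 × 10⁻⁴)(+0.72) = 1.2 × 10⁻³ → stable
  179–246 m: −αΔT+βΔS = −(2.2 × 10⁻⁴)(+0.7)+(8.1 × 10⁻⁴)(+0.75) = 4.5 × 10⁻⁴ → stable
  246–248 m: −αΔT+βΔS = −(2.2 × 10⁻⁴)(+1.5)+(8.1 × 10⁻⁴)(-1.47) = -1.5 × 10⁻³ → UNSTABLE
The 246–248 m interval has Δρ < 0: lighter water underlies denser water.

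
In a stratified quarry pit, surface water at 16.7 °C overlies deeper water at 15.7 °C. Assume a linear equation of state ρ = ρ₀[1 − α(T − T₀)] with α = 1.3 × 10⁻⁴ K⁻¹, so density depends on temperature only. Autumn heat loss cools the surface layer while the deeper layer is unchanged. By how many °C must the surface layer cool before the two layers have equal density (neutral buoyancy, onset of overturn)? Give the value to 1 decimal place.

With temperature the only control, equal density requires T_surf′ = T_deep.
T_surf′ = 15.7 °C.
Cooling required: 16.7 − 15.7 = 1.0 °C.

1.0 °C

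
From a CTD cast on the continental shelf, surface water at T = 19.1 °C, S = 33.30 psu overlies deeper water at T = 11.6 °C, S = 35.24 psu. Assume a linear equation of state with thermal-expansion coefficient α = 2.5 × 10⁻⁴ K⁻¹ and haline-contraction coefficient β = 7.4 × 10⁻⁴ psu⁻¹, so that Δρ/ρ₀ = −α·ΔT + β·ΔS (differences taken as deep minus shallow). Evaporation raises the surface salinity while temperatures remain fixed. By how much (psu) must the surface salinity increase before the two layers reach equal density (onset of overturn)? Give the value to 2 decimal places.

Neutral buoyancy requires −α(T_deep − T_surf) + β(S_deep − S_surf′) = 0.
S_surf′ = S_deep − (α/β)·ΔT = 35.24 − (2.5 × 10⁻⁴/7.4 × 10⁻⁴)·(-7.5) = 37.7738 psu.
Increase required: 37.7738 − 33.30 = 4.4738 psu.

4.47 psu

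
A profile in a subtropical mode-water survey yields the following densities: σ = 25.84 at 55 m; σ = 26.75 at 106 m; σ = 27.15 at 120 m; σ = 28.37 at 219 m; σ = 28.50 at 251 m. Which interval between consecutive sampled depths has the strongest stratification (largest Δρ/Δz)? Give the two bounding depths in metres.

Compute the density gradient over each adjacent pair:
  55–106 m: Δρ/Δz = 0.91/51 = 0.018 kg m⁻⁴
  106–120 m: Δρ/Δz = 0.40/14 = 0.029 kg m⁻⁴
  120–219 m: Δρ/Δz = 1.22/99 = 0.012 kg m⁻⁴
  219–251 m: Δρ/Δz = 0.13/32 = 4.1 × 10⁻³ kg m⁻⁴
The largest gradient is in the 106–120 m interval — the pycnocline.

106–120 m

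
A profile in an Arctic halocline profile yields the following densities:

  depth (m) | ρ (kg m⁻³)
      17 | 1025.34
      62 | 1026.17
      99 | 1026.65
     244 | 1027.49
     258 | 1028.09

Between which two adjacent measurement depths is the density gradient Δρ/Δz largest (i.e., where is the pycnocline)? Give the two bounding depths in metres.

Compute the density gradient over each adjacent pair:
  17–62 m: Δρ/Δz = 0.83/45 = 0.018 kg m⁻⁴
  62–99 m: Δρ/Δz = 0.48/37 = 0.013 kg m⁻⁴
  99–244 m: Δρ/Δz = 0.84/145 = 5.8 × 10⁻³ kg m⁻⁴
  244–258 m: Δρ/Δz = 0.60/14 = 0.043 kg m⁻⁴
The largest gradient is in the 244–258 m interval — the pycnocline.

244–258 m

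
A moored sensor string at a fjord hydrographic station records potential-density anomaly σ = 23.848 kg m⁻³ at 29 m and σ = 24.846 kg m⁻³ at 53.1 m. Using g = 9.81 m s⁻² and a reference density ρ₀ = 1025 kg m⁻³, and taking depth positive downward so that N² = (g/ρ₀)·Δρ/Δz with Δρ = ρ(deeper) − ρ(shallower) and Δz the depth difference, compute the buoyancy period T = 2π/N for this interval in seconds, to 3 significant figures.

316 s

Δρ = 1024.846 − 1023.848 = 0.998 kg m⁻³ over Δz = 53.1 − 29 = 24.1 m.
N² = (9.81/1025) × (0.998/24.1) = 3.9633 × 10⁻⁴ s⁻².
N = √(3.9633 × 10⁻⁴) = 0.019908 rad s⁻¹, so T = 2π/N = 315.61 s ≈ 316 s.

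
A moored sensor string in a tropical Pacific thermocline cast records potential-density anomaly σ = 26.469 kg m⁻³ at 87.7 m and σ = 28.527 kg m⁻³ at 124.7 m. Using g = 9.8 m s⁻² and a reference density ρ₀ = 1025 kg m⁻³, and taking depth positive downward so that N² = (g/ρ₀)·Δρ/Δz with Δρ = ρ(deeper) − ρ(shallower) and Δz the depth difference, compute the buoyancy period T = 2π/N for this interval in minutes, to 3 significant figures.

4.54 min

Δρ = 1028.527 − 1026.469 = 2.058 kg m⁻³ over Δz = 124.7 − 87.7 = 37 m.
N² = (9.8/1025) × (2.058/37) = 5.3180 × 10⁻⁴ s⁻².
N = √(5.3180 × 10⁻⁴) = 0.023061 rad s⁻¹, so T = 2π/N = 272.46 s = 4.5410 min ≈ 4.54 min.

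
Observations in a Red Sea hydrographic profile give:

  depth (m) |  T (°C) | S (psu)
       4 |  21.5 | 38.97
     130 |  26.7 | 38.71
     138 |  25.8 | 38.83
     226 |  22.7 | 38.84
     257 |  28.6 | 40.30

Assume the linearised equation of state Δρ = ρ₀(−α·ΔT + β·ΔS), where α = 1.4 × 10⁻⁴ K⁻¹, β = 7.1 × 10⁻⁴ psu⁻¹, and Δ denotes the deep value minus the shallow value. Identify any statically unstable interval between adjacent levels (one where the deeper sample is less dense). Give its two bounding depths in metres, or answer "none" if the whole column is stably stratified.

4–130 m

Evaluate Δρ/ρ₀ = −αΔT + βΔS across each adjacent pair:
  4–130 m: −αΔT+βΔS = −(1.4 × 10⁻⁴)(+5.2)+(7.1 × 10⁻⁴)(-0.26) = -9.1 × 10⁻⁴ → UNSTABLE
  130–138 m: −αΔT+βΔS = −(1.4 × 10⁻⁴)(-0.9)+(7.1 × 10⁻⁴)(+0.12) = 2.1 × 10⁻⁴ → stable
  138–226 m: −αΔT+βΔS = −(1.4 × 10⁻⁴)(-3.1)+(7.1 × 10⁻⁴)(+0.01) = 4.4 × 10⁻⁴ → stable
  226–257 m: −αΔT+βΔS = −(1.4 × 10⁻⁴)(+5.9)+(7.1 × 10⁻⁴)(+1.46) = 2.1 × 10⁻⁴ → stable
The 4–130 m interval has Δρ < 0: lighter water underlies denser water.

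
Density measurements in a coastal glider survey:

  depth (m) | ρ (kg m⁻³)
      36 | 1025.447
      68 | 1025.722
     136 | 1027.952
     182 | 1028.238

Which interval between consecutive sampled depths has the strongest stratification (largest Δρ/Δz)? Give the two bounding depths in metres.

68–136 m

Compute the density gradient over each adjacent pair:
  36–68 m: Δρ/Δz = 0.275/32 = 8.6 × 10⁻³ kg m⁻⁴
  68–136 m: Δρ/Δz = 2.230/68 = 0.033 kg m⁻⁴
  136–182 m: Δρ/Δz = 0.286/46 = 6.2 × 10⁻³ kg m⁻⁴
The largest gradient is in the 68–136 m interval — the pycnocline.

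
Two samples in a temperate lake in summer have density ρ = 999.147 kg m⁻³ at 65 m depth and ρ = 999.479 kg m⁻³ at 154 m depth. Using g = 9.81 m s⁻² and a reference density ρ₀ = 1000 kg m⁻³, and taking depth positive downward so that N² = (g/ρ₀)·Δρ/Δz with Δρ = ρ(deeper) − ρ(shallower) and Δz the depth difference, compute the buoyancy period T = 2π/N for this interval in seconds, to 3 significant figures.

1.04 × 10³ s

Δρ = 999.479 − 999.147 = 0.332 kg m⁻³ over Δz = 154 − 65 = 89 m.
N² = (9.81/1000) × (0.332/89) = 3.6595 × 10⁻⁵ s⁻².
N = √(3.6595 × 10⁻⁵) = 6.0494 × 10⁻³ rad s⁻¹, so T = 2π/N = 1.0386 × 10³ s ≈ 1.04 × 10³ s.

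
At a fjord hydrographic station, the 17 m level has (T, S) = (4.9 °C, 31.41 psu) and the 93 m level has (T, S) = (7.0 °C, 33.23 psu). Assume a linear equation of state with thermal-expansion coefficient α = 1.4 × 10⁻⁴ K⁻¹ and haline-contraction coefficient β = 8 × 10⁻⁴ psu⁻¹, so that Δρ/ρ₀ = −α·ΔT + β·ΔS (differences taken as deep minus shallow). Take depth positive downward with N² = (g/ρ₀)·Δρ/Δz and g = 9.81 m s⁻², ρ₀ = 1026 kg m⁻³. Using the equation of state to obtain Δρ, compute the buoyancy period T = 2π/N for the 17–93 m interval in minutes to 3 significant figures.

8.55 min

ΔT = +2.1 K, ΔS = +1.82 psu (deep − shallow).
Δρ/ρ₀ = −αΔT + βΔS = -2.94 × 10⁻⁴ + 1.456 × 10⁻³ = 1.162 × 10⁻³, so Δρ ≈ 1.192 kg m⁻³.
N² = (g/ρ₀)·Δρ/Δz = g·(Δρ/ρ₀)/Δz = 9.81 × 1.162 × 10⁻³ / 76 = 1.4999 × 10⁻⁴ s⁻².
N = √(1.4999 × 10⁻⁴) = 0.012247 rad s⁻¹ → T = 2π/N = 513.04 s = 8.5507 min ≈ 8.55 min.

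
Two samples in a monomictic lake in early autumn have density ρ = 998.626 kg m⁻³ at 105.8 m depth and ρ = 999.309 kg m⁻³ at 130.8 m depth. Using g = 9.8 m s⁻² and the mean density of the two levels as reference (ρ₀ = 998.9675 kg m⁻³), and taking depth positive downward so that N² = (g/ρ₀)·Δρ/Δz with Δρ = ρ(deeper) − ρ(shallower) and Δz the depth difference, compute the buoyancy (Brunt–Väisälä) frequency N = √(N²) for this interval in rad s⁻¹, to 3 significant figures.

0.0164 rad s⁻¹

Δρ = 999.309 − 998.626 = 0.683 kg m⁻³ over Δz = 130.8 − 105.8 = 25 m.
N² = (9.8/998.9675) × (0.683/25) = 2.6801 × 10⁻⁴ s⁻².
N = √(2.6801 × 10⁻⁴) = 0.016371 rad s⁻¹ ≈ 0.0164 rad s⁻¹.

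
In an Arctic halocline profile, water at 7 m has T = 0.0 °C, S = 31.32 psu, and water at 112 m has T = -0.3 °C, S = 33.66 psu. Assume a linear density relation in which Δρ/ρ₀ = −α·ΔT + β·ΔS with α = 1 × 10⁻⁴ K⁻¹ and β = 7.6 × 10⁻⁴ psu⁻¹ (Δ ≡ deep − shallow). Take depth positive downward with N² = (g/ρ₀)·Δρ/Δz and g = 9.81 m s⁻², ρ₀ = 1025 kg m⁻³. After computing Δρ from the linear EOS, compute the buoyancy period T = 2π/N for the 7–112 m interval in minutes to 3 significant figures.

ΔT = -0.3 K, ΔS = +2.34 psu (deep − shallow).
Δρ/ρ₀ = −αΔT + βΔS = 3.00 × 10⁻⁵ + 1.7784 × 10⁻³ = 1.8084 × 10⁻³, so Δρ ≈ 1.854 kg m⁻³.
N² = (g/ρ₀)·Δρ/Δz = g·(Δρ/ρ₀)/Δz = 9.81 × 1.8084 × 10⁻³ / 105 = 1.6896 × 10⁻⁴ s⁻².
N = √(1.6896 × 10⁻⁴) = 0.012998 rad s⁻¹ → T = 2π/N = 483.40 s = 8.0567 min ≈ 8.06 min.

8.06 min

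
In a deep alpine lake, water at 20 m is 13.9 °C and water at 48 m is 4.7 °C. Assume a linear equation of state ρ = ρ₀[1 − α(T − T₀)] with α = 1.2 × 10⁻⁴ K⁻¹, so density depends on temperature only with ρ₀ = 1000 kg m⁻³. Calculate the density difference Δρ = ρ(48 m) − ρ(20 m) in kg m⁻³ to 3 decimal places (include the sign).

ΔT = -9.2 K, Δρ/ρ₀ = −αΔT = 1.104 × 10⁻³.
Δρ = 1000 × (1.104 × 10⁻³) = +1.104 kg m⁻³.
Positive Δρ: denser below, stable.

+1.104 kg m⁻³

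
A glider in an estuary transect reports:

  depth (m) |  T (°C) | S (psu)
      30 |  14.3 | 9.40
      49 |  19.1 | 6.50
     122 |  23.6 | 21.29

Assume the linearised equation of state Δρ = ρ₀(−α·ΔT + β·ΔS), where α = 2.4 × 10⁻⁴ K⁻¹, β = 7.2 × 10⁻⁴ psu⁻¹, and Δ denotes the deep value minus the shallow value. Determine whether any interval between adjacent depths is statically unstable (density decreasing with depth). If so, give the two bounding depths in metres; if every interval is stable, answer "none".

Evaluate Δρ/ρ₀ = −αΔT + βΔS across each adjacent pair:
  30–49 m: −αΔT+βΔS = −(2.4 × 10⁻⁴)(+4.8)+(7.2 × 10⁻⁴)(-2.90) = -3.2 × 10⁻³ → UNSTABLE
  49–122 m: −αΔT+βΔS = −(2.4 × 10⁻⁴)(+4.5)+(7.2 × 10⁻⁴)(+14.79) = 9.6 × 10⁻³ → stable
The 30–49 m interval has Δρ < 0: lighter water underlies denser water.

30–49 m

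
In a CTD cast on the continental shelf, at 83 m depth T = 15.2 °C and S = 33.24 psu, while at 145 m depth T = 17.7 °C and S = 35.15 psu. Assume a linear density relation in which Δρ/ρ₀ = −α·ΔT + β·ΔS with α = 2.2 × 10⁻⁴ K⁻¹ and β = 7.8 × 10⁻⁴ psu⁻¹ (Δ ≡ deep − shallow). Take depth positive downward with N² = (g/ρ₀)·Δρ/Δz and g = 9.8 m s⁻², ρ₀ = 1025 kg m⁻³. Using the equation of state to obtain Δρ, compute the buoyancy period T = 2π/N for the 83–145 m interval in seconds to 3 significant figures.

ΔT = +2.5 K, ΔS = +1.91 psu (deep − shallow).
Δρ/ρ₀ = −αΔT + βΔS = -5.50 × 10⁻⁴ + 1.4898 × 10⁻³ = 9.398 × 10⁻⁴, so Δρ ≈ 0.9633 kg m⁻³.
N² = (g/ρ₀)·Δρ/Δz = g·(Δρ/ρ₀)/Δz = 9.8 × 9.398 × 10⁻⁴ / 62 = 1.4855 × 10⁻⁴ s⁻².
N = √(1.4855 × 10⁻⁴) = 0.012188 rad s⁻¹ → T = 2π/N = 515.52 s ≈ 516 s.

516 s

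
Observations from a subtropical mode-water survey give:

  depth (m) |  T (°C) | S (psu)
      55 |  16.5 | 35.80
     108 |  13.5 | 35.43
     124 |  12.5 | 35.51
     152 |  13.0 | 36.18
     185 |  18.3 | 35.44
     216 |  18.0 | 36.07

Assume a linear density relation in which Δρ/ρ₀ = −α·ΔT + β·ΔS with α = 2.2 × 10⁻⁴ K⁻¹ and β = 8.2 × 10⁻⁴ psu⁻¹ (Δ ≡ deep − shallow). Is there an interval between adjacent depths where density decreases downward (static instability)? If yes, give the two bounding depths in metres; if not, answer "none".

152–185 m

Evaluate Δρ/ρ₀ = −αΔT + βΔS across each adjacent pair:
  55–108 m: −αΔT+βΔS = −(2.2 × 10⁻⁴)(-3.0)+(8.2 × 10⁻⁴)(-0.37) = 3.6 × 10⁻⁴ → stable
  108–124 m: −αΔT+βΔS = −(2.2 × 10⁻⁴)(-1.0)+(8.2 × 10⁻⁴)(+0.08) = 2.9 × 10⁻⁴ → stable
  124–152 m: −αΔT+βΔS = −(2.2 × 10⁻⁴)(+0.5)+(8.2 × 10⁻⁴)(+0.67) = 4.4 × 10⁻⁴ → stable
  152–185 m: −αΔT+βΔS = −(2.2 × 10⁻⁴)(+5.3)+(8.2 × 10⁻⁴)(-0.74) = -1.8 × 10⁻³ → UNSTABLE
  185–216 m: −αΔT+βΔS = −(2.2 × 10⁻⁴)(-0.3)+(8.2 × 10⁻⁴)(+0.63) = 5.8 × 10⁻⁴ → stable
The 152–185 m interval has Δρ < 0: lighter water underlies denser water.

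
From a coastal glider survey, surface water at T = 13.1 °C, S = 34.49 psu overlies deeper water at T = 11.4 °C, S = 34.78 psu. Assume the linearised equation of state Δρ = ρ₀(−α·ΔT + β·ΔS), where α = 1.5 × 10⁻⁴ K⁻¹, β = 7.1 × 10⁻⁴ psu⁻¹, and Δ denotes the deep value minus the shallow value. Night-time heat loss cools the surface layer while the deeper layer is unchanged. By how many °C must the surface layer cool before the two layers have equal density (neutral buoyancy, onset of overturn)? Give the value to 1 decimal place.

Neutral buoyancy requires Δρ = 0, i.e. −α(T_deep − T_surf′) + β(S_deep − S_surf) = 0.
T_surf′ = T_deep − (β/α)·ΔS = 11.4 − (7.1 × 10⁻⁴/1.5 × 10⁻⁴)·(+0.29) = 10.027 °C.
Cooling required: 13.1 − (10.027) = 3.073 °C.

3.1 °C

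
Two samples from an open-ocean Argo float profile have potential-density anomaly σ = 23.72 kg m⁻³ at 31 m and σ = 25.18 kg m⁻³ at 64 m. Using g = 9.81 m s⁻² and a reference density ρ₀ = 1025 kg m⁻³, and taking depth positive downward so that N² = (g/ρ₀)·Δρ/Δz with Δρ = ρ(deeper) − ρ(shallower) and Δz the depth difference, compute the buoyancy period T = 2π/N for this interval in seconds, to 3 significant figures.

305 s

Δρ = 1025.18 − 1023.72 = 1.46 kg m⁻³ over Δz = 64 − 31 = 33 m.
N² = (9.81/1025) × (1.46/33) = 4.2343 × 10⁻⁴ s⁻².
N = √(4.2343 × 10⁻⁴) = 0.020577 rad s⁻¹, so T = 2π/N = 305.35 s ≈ 305 s.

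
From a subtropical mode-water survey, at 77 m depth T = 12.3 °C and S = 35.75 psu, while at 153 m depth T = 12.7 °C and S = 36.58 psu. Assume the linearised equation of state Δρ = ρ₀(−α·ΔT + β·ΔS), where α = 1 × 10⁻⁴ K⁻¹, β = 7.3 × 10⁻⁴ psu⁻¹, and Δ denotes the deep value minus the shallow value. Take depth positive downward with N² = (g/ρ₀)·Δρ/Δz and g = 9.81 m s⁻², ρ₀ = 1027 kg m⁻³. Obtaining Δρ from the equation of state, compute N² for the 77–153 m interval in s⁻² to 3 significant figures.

ΔT = +0.4 K, ΔS = +0.83 psu (deep − shallow).
Δρ/ρ₀ = −αΔT + βΔS = -4.00 × 10⁻⁵ + 6.059 × 10⁻⁴ = 5.659 × 10⁻⁴, so Δρ ≈ 0.5812 kg m⁻³.
N² = (g/ρ₀)·Δρ/Δz = g·(Δρ/ρ₀)/Δz = 9.81 × 5.659 × 10⁻⁴ / 76 = 7.3046 × 10⁻⁵ s⁻² ≈ 7.30 × 10⁻⁵ s⁻².

7.30 × 10⁻⁵ s⁻²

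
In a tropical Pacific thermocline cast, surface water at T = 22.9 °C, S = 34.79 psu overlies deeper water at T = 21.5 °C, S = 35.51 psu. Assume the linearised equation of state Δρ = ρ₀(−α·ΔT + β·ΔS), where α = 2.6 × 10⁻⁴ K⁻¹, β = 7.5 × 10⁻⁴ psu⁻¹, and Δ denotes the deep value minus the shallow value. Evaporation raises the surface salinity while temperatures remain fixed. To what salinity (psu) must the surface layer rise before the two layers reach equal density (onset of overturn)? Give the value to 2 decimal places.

36.00 psu

Neutral buoyancy requires −α(T_deep − T_surf) + β(S_deep − S_surf′) = 0.
S_surf′ = S_deep − (α/β)·ΔT = 35.51 − (2.6 × 10⁻⁴/7.5 × 10⁻⁴)·(-1.4) = 35.9953 psu.
Increase required: 35.9953 − 34.79 = 1.2053 psu.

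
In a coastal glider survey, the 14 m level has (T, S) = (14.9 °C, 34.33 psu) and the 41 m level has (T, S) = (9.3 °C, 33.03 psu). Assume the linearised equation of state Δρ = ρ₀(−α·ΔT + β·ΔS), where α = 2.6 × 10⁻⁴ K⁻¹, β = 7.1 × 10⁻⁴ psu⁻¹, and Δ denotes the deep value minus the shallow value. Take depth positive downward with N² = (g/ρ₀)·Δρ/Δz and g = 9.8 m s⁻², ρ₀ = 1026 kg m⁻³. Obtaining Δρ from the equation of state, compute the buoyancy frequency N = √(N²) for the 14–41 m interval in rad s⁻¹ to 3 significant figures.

ΔT = -5.6 K, ΔS = -1.30 psu (deep − shallow).
Δρ/ρ₀ = −αΔT + βΔS = 1.456 × 10⁻³ − 9.23 × 10⁻⁴ = 5.33 × 10⁻⁴, so Δρ ≈ 0.5469 kg m⁻³.
N² = (g/ρ₀)·Δρ/Δz = g·(Δρ/ρ₀)/Δz = 9.8 × 5.33 × 10⁻⁴ / 27 = 1.9346 × 10⁻⁴ s⁻².
N = √(1.9346 × 10⁻⁴) = 0.013909 rad s⁻¹ ≈ 0.0139 rad s⁻¹.

0.0139 rad s⁻¹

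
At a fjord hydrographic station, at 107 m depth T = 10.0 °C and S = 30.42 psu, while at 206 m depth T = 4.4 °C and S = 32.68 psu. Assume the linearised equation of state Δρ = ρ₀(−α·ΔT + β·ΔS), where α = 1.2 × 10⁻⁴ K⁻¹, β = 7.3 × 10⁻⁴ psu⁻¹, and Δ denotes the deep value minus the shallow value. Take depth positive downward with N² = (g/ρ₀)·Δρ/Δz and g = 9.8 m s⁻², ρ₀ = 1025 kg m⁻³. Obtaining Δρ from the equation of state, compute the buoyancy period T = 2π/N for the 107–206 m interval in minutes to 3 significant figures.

ΔT = -5.6 K, ΔS = +2.26 psu (deep − shallow).
Δρ/ρ₀ = −αΔT + βΔS = 6.72 × 10⁻⁴ + 1.6498 × 10⁻³ = 2.3218 × 10⁻³, so Δρ ≈ 2.380 kg m⁻³.
N² = (g/ρ₀)·Δρ/Δz = g·(Δρ/ρ₀)/Δz = 9.8 × 2.3218 × 10⁻³ / 99 = 2.2983 × 10⁻⁴ s⁻².
N = √(2.2983 × 10⁻⁴) = 0.015160 rad s⁻¹ → T = 2π/N = 414.46 s = 6.9077 min ≈ 6.91 min.

6.91 min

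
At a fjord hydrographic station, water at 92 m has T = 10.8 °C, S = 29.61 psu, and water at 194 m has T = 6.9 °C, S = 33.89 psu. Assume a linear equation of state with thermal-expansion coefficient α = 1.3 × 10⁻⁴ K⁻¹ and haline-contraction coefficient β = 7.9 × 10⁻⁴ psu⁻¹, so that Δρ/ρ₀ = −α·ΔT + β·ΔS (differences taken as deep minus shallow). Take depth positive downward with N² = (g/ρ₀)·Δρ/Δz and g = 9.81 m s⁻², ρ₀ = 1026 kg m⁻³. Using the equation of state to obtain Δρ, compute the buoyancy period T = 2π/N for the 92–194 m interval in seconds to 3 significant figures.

ΔT = -3.9 K, ΔS = +4.28 psu (deep − shallow).
Δρ/ρ₀ = −αΔT + βΔS = 5.07 × 10⁻⁴ + 3.3812 × 10⁻³ = 3.8882 × 10⁻³, so Δρ ≈ 3.989 kg m⁻³.
N² = (g/ρ₀)·Δρ/Δz = g·(Δρ/ρ₀)/Δz = 9.81 × 3.8882 × 10⁻³ / 102 = 3.7395 × 10⁻⁴ s⁻².
N = √(3.7395 × 10⁻⁴) = 0.019338 rad s⁻¹ → T = 2π/N = 324.91 s ≈ 325 s.

325 s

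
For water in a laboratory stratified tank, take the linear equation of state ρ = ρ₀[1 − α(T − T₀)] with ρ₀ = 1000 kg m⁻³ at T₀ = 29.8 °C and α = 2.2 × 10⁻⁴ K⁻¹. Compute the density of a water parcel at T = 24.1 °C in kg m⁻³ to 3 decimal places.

1001.254 kg m⁻³

T − T₀ = -5.7 K.
Bracket = 1 − α·(-5.7) = 1 + (1.254 × 10⁻³) = 1.0012540.
ρ = 1000 × 1.0012540 = 1001.254 kg m⁻³.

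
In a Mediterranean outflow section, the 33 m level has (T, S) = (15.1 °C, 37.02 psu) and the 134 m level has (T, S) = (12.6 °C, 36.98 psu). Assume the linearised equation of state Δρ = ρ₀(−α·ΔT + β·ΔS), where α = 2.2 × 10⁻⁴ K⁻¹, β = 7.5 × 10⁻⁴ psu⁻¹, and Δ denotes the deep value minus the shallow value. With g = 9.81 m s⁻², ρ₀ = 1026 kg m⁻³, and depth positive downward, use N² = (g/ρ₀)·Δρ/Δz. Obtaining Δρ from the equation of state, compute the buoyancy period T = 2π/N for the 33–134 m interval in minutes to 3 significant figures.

ΔT = -2.5 K, ΔS = -0.04 psu (deep − shallow).
Δρ/ρ₀ = −αΔT + βΔS = 5.50 × 10⁻⁴ − 3.00 × 10⁻⁵ = 5.20 × 10⁻⁴, so Δρ ≈ 0.5335 kg m⁻³.
N² = (g/ρ₀)·Δρ/Δz = g·(Δρ/ρ₀)/Δz = 9.81 × 5.20 × 10⁻⁴ / 101 = 5.0507 × 10⁻⁵ s⁻².
N = √(5.0507 × 10⁻⁵) = 7.1068 × 10⁻³ rad s⁻¹ → T = 2π/N = 884.11 s = 14.735 min ≈ 14.7 min.

14.7 min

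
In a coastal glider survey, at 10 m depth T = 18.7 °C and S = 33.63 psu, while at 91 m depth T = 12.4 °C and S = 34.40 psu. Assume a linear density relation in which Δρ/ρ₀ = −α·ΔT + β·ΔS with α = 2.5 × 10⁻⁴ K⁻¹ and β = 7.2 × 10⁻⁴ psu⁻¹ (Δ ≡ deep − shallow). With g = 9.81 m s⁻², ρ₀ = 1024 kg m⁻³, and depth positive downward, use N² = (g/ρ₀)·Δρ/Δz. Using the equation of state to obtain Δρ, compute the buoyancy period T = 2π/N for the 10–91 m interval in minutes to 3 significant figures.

ΔT = -6.3 K, ΔS = +0.77 psu (deep − shallow).
Δρ/ρ₀ = −αΔT + βΔS = 1.575 × 10⁻³ + 5.544 × 10⁻⁴ = 2.1294 × 10⁻³, so Δρ ≈ 2.181 kg m⁻³.
N² = (g/ρ₀)·Δρ/Δz = g·(Δρ/ρ₀)/Δz = 9.81 × 2.1294 × 10⁻³ / 81 = 2.5789 × 10⁻⁴ s⁻².
N = √(2.5789 × 10⁻⁴) = 0.016059 rad s⁻¹ → T = 2π/N = 391.26 s = 6.5210 min ≈ 6.52 min.

6.52 min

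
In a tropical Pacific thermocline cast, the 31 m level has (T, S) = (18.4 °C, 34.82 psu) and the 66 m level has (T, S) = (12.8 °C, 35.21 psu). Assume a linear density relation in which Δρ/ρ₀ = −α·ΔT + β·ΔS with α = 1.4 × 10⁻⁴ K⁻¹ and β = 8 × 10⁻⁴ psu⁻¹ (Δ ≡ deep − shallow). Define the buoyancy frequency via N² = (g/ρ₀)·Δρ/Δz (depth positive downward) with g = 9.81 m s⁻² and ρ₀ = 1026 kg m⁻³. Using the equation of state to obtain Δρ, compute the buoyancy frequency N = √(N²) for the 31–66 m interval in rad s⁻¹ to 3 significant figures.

ΔT = -5.6 K, ΔS = +0.39 psu (deep − shallow).
Δρ/ρ₀ = −αΔT + βΔS = 7.84 × 10⁻⁴ + 3.12 × 10⁻⁴ = 1.096 × 10⁻³, so Δρ ≈ 1.124 kg m⁻³.
N² = (g/ρ₀)·Δρ/Δz = g·(Δρ/ρ₀)/Δz = 9.81 × 1.096 × 10⁻³ / 35 = 3.0719 × 10⁻⁴ s⁻².
N = √(3.0719 × 10⁻⁴) = 0.017527 rad s⁻¹ ≈ 0.0175 rad s⁻¹.

0.0175 rad s⁻¹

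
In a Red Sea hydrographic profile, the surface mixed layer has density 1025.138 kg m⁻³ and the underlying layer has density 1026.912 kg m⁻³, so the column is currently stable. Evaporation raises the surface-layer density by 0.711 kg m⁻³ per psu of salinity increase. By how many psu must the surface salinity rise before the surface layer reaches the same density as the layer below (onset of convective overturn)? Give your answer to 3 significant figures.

2.50 psu

Density deficit of the surface layer: 1026.912 − 1025.138 = 1.774 kg m⁻³.
Required change = 1.774 / 0.711 = 2.50 psu.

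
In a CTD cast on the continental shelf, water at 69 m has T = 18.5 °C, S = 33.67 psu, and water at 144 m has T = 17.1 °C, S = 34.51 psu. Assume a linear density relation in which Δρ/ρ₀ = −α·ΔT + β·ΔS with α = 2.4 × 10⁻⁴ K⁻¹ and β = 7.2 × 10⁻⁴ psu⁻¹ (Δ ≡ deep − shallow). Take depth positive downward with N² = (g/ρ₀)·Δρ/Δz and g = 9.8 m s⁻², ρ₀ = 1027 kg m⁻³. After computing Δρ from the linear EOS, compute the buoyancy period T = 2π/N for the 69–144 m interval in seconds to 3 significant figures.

ΔT = -1.4 K, ΔS = +0.84 psu (deep − shallow).
Δρ/ρ₀ = −αΔT + βΔS = 3.36 × 10⁻⁴ + 6.048 × 10⁻⁴ = 9.408 × 10⁻⁴, so Δρ ≈ 0.9662 kg m⁻³.
N² = (g/ρ₀)·Δρ/Δz = g·(Δρ/ρ₀)/Δz = 9.8 × 9.408 × 10⁻⁴ / 75 = 1.2293 × 10⁻⁴ s⁻².
N = √(1.2293 × 10⁻⁴) = 0.011087 rad s⁻¹ → T = 2π/N = 566.72 s ≈ 567 s.

567 s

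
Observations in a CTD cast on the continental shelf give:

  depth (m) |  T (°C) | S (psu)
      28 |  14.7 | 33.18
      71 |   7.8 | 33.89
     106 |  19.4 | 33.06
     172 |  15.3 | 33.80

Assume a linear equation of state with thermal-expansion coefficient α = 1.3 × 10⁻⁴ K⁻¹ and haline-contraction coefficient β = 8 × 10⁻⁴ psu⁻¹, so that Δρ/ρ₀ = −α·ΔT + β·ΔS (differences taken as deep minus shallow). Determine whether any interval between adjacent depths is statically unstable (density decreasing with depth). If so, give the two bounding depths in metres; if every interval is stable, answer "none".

Evaluate Δρ/ρ₀ = −αΔT + βΔS across each adjacent pair:
  28–71 m: −αΔT+βΔS = −(1.3 × 10⁻⁴)(-6.9)+(8 × 10⁻⁴)(+0.71) = 1.5 × 10⁻³ → stable
  71–106 m: −αΔT+βΔS = −(1.3 × 10⁻⁴)(+11.6)+(8 × 10⁻⁴)(-0.83) = -2.2 × 10⁻³ → UNSTABLE
  106–172 m: −αΔT+βΔS = −(1.3 × 10⁻⁴)(-4.1)+(8 × 10⁻⁴)(+0.74) = 1.1 × 10⁻³ → stable
The 71–106 m interval has Δρ < 0: lighter water underlies denser water.

71–106 m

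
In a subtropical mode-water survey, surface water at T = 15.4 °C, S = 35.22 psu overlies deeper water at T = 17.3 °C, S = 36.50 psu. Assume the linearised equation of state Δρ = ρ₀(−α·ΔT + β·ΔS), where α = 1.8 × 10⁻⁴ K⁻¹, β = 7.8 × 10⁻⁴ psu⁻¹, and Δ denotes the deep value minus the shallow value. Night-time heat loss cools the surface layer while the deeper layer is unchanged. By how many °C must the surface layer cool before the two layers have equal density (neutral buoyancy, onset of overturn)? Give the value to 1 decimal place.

Neutral buoyancy requires Δρ = 0, i.e. −α(T_deep − T_surf′) + β(S_deep − S_surf) = 0.
T_surf′ = T_deep − (β/α)·ΔS = 17.3 − (7.8 × 10⁻⁴/1.8 × 10⁻⁴)·(+1.28) = 11.753 °C.
Cooling required: 15.4 − (11.753) = 3.647 °C.

3.6 °C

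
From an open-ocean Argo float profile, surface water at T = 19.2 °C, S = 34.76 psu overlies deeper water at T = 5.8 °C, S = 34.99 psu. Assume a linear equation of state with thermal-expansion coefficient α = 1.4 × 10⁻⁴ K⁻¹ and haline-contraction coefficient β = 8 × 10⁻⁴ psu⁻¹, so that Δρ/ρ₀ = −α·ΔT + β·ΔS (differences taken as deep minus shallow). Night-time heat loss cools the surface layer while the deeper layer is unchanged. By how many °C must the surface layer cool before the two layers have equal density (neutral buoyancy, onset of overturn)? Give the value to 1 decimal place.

Neutral buoyancy requires Δρ = 0, i.e. −α(T_deep − T_surf′) + β(S_deep − S_surf) = 0.
T_surf′ = T_deep − (β/α)·ΔS = 5.8 − (8 × 10⁻⁴/1.4 × 10⁻⁴)·(+0.23) = 4.486 °C.
Cooling required: 19.2 − (4.486) = 14.714 °C.

14.7 °C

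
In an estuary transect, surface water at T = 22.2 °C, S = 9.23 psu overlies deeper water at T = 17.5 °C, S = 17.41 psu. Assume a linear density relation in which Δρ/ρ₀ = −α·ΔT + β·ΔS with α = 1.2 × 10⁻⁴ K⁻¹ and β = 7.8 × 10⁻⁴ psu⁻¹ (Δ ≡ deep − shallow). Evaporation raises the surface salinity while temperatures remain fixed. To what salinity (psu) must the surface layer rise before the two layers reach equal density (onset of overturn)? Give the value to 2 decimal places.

18.13 psu

Neutral buoyancy requires −α(T_deep − T_surf) + β(S_deep − S_surf′) = 0.
S_surf′ = S_deep − (α/β)·ΔT = 17.41 − (1.2 × 10⁻⁴/7.8 × 10⁻⁴)·(-4.7) = 18.1331 psu.
Increase required: 18.1331 − 9.23 = 8.9031 psu.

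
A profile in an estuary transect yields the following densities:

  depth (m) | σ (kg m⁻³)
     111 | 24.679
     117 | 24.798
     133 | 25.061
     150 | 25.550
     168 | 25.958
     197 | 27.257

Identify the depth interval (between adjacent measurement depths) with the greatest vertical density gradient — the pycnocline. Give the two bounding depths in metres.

168–197 m

Compute the density gradient over each adjacent pair:
  111–117 m: Δρ/Δz = 0.119/6 = 0.020 kg m⁻⁴
  117–133 m: Δρ/Δz = 0.263/16 = 0.016 kg m⁻⁴
  133–150 m: Δρ/Δz = 0.489/17 = 0.029 kg m⁻⁴
  150–168 m: Δρ/Δz = 0.408/18 = 0.023 kg m⁻⁴
  168–197 m: Δρ/Δz = 1.299/29 = 0.045 kg m⁻⁴
The largest gradient is in the 168–197 m interval — the pycnocline.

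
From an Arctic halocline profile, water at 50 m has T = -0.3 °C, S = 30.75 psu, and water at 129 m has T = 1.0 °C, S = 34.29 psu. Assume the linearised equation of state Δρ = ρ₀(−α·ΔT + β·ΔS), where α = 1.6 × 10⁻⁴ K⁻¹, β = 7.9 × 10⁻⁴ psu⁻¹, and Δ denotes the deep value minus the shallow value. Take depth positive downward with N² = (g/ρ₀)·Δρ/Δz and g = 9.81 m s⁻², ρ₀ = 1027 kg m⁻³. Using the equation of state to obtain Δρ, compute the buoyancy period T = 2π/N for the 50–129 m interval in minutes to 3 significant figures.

5.84 min

ΔT = +1.3 K, ΔS = +3.54 psu (deep − shallow).
Δρ/ρ₀ = −αΔT + βΔS = -2.08 × 10⁻⁴ + 2.7966 × 10⁻³ = 2.5886 × 10⁻³, so Δρ ≈ 2.658 kg m⁻³.
N² = (g/ρ₀)·Δρ/Δz = g·(Δρ/ρ₀)/Δz = 9.81 × 2.5886 × 10⁻³ / 79 = 3.2145 × 10⁻⁴ s⁻².
N = √(3.2145 × 10⁻⁴) = 0.017929 rad s⁻¹ → T = 2π/N = 350.45 s = 5.8408 min ≈ 5.84 min.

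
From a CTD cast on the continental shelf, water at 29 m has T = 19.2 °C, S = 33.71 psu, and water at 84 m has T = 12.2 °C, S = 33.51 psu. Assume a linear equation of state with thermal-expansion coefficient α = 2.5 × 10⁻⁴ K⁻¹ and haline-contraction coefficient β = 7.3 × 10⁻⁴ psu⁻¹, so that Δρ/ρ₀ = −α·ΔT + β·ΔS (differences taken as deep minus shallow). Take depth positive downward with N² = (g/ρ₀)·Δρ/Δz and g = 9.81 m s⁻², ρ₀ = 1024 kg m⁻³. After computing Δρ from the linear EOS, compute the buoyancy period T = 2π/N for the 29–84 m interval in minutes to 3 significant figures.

6.19 min

ΔT = -7.0 K, ΔS = -0.20 psu (deep − shallow).
Δρ/ρ₀ = −αΔT + βΔS = 1.75 × 10⁻³ − 1.46 × 10⁻⁴ = 1.604 × 10⁻³, so Δρ ≈ 1.642 kg m⁻³.
N² = (g/ρ₀)·Δρ/Δz = g·(Δρ/ρ₀)/Δz = 9.81 × 1.604 × 10⁻³ / 55 = 2.8610 × 10⁻⁴ s⁻².
N = √(2.8610 × 10⁻⁴) = 0.016914 rad s⁻¹ → T = 2π/N = 371.48 s = 6.1913 min ≈ 6.19 min.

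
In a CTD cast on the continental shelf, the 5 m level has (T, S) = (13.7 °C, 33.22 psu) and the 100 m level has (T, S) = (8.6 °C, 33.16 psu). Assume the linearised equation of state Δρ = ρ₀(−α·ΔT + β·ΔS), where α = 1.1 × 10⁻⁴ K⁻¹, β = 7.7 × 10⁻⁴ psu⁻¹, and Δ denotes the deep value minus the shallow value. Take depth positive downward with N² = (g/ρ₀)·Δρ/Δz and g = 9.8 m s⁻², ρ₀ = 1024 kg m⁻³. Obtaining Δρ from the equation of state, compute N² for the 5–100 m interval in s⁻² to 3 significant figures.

ΔT = -5.1 K, ΔS = -0.06 psu (deep − shallow).
Δρ/ρ₀ = −αΔT + βΔS = 5.61 × 10⁻⁴ − 4.62 × 10⁻⁵ = 5.148 × 10⁻⁴, so Δρ ≈ 0.5272 kg m⁻³.
N² = (g/ρ₀)·Δρ/Δz = g·(Δρ/ρ₀)/Δz = 9.8 × 5.148 × 10⁻⁴ / 95 = 5.3106 × 10⁻⁵ s⁻² ≈ 5.31 × 10⁻⁵ s⁻².

5.31 × 10⁻⁵ s⁻²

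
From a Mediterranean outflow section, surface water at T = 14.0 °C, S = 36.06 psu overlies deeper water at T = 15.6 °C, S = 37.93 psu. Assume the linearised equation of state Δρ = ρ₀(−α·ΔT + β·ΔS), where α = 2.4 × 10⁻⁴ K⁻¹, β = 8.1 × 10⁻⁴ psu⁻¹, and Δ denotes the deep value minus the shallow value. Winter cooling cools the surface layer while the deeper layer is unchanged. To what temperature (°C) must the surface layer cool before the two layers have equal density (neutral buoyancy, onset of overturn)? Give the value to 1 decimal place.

Neutral buoyancy requires Δρ = 0, i.e. −α(T_deep − T_surf′) + β(S_deep − S_surf) = 0.
T_surf′ = T_deep − (β/α)·ΔS = 15.6 − (8.1 × 10⁻⁴/2.4 × 10⁻⁴)·(+1.87) = 9.289 °C.
Cooling required: 14.0 − (9.289) = 4.711 °C.

9.3 °C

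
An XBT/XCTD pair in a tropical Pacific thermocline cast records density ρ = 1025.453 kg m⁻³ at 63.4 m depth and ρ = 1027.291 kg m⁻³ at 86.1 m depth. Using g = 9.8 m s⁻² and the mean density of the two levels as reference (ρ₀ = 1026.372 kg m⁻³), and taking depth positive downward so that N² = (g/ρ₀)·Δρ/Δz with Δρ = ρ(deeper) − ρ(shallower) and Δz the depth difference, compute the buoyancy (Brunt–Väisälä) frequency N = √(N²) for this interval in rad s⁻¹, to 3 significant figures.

0.0278 rad s⁻¹

Δρ = 1027.291 − 1025.453 = 1.838 kg m⁻³ over Δz = 86.1 − 63.4 = 22.7 m.
N² = (9.8/1026.372) × (1.838/22.7) = 7.7311 × 10⁻⁴ s⁻².
N = √(7.7311 × 10⁻⁴) = 0.027805 rad s⁻¹ ≈ 0.0278 rad s⁻¹.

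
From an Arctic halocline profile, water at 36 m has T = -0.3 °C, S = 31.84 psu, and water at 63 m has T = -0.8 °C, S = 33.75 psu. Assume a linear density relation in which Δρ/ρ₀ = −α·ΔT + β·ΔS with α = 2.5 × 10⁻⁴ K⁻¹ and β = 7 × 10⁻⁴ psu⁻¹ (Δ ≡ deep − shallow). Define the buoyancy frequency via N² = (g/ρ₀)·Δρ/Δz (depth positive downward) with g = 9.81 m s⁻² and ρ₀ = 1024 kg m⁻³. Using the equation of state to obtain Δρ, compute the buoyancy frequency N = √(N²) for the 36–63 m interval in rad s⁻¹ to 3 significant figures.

0.0230 rad s⁻¹

ΔT = -0.5 K, ΔS = +1.91 psu (deep − shallow).
Δρ/ρ₀ = −αΔT + βΔS = 1.25 × 10⁻⁴ + 1.337 × 10⁻³ = 1.462 × 10⁻³, so Δρ ≈ 1.497 kg m⁻³.
N² = (g/ρ₀)·Δρ/Δz = g·(Δρ/ρ₀)/Δz = 9.81 × 1.462 × 10⁻³ / 27 = 5.3119 × 10⁻⁴ s⁻².
N = √(5.3119 × 10⁻⁴) = 0.023048 rad s⁻¹ ≈ 0.0230 rad s⁻¹.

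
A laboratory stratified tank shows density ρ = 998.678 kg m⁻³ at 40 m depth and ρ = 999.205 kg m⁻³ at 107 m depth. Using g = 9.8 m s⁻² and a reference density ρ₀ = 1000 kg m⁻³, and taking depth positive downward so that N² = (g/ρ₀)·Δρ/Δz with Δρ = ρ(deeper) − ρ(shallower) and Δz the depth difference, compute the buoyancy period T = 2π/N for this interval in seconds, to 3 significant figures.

Δρ = 999.205 − 998.678 = 0.527 kg m⁻³ over Δz = 107 − 40 = 67 m.
N² = (9.8/1000) × (0.527/67) = 7.7084 × 10⁻⁵ s⁻².
N = √(7.7084 × 10⁻⁵) = 8.7797 × 10⁻³ rad s⁻¹, so T = 2π/N = 715.65 s ≈ 716 s.

716 s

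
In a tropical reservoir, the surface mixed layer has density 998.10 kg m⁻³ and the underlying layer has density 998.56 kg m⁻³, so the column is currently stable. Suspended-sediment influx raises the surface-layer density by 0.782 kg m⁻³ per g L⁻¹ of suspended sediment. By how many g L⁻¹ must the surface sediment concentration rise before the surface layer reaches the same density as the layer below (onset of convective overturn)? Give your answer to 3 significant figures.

0.588 g L⁻¹

Density deficit of the surface layer: 998.56 − 998.10 = 0.46 kg m⁻³.
Required change = 0.46 / 0.782 = 0.588 g L⁻¹.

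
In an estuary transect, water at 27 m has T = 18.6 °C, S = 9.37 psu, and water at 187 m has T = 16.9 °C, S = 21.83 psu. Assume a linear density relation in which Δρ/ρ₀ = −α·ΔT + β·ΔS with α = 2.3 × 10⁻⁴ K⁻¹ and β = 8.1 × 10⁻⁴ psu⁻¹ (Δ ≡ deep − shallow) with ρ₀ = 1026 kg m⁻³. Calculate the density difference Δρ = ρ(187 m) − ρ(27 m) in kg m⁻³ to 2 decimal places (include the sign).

+10.76 kg m⁻³

ΔT = -1.7 K, ΔS = +12.46 psu (deep − shallow).
Δρ/ρ₀ = −(2.3 × 10⁻⁴)(-1.7) + (8.1 × 10⁻⁴)(+12.46) = 0.0104836.
Δρ = 1026 × (0.0104836) = +10.76 kg m⁻³.
Positive Δρ: denser below, stable.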